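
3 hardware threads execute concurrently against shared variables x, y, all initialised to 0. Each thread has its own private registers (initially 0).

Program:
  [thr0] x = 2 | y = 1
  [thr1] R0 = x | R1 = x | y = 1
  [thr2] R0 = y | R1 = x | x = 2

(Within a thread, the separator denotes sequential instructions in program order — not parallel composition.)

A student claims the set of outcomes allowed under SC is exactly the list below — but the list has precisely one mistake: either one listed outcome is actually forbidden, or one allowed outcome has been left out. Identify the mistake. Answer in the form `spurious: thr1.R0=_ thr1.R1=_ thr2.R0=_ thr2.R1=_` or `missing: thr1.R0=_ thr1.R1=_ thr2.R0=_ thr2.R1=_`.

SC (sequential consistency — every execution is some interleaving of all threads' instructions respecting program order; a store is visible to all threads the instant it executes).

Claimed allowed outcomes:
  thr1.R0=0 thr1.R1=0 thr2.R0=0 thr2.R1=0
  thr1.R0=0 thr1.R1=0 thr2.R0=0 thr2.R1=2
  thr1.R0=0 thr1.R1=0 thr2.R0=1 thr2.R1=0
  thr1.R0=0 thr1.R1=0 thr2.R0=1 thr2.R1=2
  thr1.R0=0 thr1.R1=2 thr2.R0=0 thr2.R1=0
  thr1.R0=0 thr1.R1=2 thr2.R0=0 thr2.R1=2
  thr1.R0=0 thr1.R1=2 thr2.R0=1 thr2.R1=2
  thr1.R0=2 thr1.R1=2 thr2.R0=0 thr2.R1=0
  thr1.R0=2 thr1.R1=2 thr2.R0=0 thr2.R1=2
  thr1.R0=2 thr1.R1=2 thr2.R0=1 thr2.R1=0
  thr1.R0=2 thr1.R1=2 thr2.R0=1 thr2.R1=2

spurious: thr1.R0=2 thr1.R1=2 thr2.R0=1 thr2.R1=0

outcome vector order: (thr1.R0,thr1.R1,thr2.R0,thr2.R1)
SC (10): 0000 0002 0010 0012 0200 0202 0212 2200 2202 2212
claimed∖SC = {2210}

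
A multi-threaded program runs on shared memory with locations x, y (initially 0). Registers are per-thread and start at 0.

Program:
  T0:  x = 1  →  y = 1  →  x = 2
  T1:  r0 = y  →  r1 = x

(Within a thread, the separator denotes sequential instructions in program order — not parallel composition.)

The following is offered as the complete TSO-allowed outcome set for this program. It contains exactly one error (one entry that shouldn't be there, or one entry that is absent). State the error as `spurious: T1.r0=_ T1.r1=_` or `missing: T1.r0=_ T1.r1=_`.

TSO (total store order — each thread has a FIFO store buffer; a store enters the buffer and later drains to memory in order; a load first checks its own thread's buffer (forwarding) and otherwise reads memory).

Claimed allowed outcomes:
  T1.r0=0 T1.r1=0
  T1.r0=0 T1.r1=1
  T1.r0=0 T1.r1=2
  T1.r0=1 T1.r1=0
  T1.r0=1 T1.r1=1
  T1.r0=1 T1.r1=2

spurious: T1.r0=1 T1.r1=0

outcome vector order: (T1.r0,T1.r1)
TSO (5): 00, 01, 02, 11, 12
claimed∖TSO = {10}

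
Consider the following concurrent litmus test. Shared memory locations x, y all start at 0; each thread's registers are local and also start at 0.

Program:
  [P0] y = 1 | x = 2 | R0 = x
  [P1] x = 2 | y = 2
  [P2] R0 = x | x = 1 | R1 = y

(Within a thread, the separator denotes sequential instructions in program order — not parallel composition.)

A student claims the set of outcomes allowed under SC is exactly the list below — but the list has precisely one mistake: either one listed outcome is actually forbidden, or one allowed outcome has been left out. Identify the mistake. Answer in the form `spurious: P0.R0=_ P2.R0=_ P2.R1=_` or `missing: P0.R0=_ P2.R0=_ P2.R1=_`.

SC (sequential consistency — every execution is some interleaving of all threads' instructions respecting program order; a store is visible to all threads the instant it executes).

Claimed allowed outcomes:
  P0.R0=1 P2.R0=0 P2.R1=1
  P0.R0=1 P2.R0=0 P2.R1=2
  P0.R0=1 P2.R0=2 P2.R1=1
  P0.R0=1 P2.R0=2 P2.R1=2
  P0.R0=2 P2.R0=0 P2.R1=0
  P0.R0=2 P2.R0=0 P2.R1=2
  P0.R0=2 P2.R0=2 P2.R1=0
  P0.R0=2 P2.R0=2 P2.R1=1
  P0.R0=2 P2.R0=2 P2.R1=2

missing: P0.R0=2 P2.R0=0 P2.R1=1

outcome vector order: (P0.R0,P2.R0,P2.R1)
under SC → 1/0/1 1/0/2 1/2/1 1/2/2 2/0/0 2/0/1 2/0/2 2/2/0 2/2/1 2/2/2
SC∖claimed = {2/0/1}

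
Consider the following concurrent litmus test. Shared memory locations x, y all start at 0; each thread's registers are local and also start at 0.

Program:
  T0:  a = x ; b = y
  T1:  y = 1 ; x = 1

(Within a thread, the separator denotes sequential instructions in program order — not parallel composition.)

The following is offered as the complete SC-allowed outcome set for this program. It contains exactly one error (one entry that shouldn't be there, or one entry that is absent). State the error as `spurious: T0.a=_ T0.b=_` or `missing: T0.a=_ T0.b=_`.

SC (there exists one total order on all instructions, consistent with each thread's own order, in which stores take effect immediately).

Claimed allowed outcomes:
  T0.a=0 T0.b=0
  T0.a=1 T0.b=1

outcome vector order: (T0.a,T0.b)
SC: 3 outcomes — {0/0 0/1 1/1}
SC∖claimed = {0/1}

missing: T0.a=0 T0.b=1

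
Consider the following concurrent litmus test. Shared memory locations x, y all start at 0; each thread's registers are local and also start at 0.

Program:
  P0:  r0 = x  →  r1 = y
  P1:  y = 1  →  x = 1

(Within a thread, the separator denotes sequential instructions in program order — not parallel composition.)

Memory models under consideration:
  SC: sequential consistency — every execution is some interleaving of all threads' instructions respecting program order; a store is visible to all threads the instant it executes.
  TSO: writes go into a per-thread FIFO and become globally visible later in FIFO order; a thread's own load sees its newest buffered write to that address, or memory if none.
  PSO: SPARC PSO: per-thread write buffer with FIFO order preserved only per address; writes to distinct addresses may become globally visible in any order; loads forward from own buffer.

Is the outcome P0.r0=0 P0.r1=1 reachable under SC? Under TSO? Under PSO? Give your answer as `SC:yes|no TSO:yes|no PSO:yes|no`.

outcome vector order: (P0.r0,P0.r1)
SC: 3 outcomes — {<0 0>; <0 1>; <1 1>}
TSO: 3 outcomes — {<0 0>; <0 1>; <1 1>}
PSO: 4 outcomes — {<0 0>; <0 1>; <1 0>; <1 1>}
target <0 1> ∈ {SC,TSO,PSO}

SC:yes TSO:yes PSO:yes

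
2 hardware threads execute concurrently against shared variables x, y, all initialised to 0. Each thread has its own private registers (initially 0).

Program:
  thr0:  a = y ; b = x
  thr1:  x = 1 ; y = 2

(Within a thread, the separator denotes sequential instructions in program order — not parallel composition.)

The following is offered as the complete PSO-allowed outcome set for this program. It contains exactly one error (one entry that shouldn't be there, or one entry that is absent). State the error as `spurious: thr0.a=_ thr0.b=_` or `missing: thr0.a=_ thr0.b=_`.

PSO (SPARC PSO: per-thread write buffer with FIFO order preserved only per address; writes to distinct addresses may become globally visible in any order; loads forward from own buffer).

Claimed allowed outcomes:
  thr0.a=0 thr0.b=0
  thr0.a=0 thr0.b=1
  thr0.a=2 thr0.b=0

missing: thr0.a=2 thr0.b=1

outcome vector order: (thr0.a,thr0.b)
under PSO → (0,0) (0,1) (2,0) (2,1)
PSO∖claimed = {(2,1)}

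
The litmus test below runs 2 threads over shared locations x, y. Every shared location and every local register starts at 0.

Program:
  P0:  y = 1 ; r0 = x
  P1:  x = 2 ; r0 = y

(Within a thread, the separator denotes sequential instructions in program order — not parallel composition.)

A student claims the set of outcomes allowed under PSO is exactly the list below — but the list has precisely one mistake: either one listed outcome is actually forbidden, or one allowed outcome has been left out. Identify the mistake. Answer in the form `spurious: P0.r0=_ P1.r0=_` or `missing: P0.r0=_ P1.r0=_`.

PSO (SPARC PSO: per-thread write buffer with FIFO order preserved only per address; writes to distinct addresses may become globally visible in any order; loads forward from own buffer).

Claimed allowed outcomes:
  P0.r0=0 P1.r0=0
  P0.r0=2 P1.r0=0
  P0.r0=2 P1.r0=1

outcome vector order: (P0.r0,P1.r0)
[PSO] allowed = {0/0 0/1 2/0 2/1}
PSO∖claimed = {0/1}

missing: P0.r0=0 P1.r0=1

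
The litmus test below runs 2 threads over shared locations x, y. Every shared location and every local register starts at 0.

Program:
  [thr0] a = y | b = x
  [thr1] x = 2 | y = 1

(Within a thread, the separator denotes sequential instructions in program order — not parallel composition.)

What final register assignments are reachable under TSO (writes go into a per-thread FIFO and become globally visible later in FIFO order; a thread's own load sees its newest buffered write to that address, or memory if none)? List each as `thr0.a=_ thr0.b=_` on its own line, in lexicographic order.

thr0.a=0 thr0.b=0
thr0.a=0 thr0.b=2
thr0.a=1 thr0.b=2

outcome vector order: (thr0.a,thr0.b)
|TSO outcomes| = 3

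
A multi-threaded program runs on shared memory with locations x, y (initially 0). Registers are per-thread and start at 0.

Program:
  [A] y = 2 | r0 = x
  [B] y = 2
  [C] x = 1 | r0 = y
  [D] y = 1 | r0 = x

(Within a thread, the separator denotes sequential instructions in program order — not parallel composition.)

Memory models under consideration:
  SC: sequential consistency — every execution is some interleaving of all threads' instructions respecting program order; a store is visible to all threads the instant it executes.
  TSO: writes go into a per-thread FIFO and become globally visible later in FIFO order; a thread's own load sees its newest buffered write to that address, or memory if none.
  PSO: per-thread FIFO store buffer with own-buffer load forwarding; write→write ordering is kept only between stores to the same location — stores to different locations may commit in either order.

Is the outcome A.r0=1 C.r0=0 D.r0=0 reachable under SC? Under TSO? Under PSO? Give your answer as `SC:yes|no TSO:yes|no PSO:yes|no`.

outcome vector order: (A.r0,C.r0,D.r0)
under SC → (0,1,0) (0,1,1) (0,2,0) (0,2,1) (1,0,1) (1,1,0) (1,1,1) (1,2,0) (1,2,1)
under TSO → (0,0,0) (0,0,1) (0,1,0) (0,1,1) (0,2,0) (0,2,1) (1,0,0) (1,0,1) (1,1,0) (1,1,1) (1,2,0) (1,2,1)
under PSO → (0,0,0) (0,0,1) (0,1,0) (0,1,1) (0,2,0) (0,2,1) (1,0,0) (1,0,1) (1,1,0) (1,1,1) (1,2,0) (1,2,1)
target (1,0,0) ∈ {TSO,PSO}

SC:no TSO:yes PSO:yes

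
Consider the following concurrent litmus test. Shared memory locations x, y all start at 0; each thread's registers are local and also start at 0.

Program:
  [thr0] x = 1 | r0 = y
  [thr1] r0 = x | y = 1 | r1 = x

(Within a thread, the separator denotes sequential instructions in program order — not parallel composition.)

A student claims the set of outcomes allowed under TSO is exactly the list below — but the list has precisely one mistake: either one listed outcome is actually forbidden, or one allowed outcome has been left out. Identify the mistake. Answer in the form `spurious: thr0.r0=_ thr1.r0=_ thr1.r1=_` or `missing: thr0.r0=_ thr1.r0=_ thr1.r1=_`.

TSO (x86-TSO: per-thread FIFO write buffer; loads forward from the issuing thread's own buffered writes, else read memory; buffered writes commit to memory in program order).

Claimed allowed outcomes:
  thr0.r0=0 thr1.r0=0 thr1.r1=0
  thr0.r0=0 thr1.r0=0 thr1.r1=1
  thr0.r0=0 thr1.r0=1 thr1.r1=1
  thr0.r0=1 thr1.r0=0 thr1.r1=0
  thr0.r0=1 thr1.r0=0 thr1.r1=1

missing: thr0.r0=1 thr1.r0=1 thr1.r1=1

outcome vector order: (thr0.r0,thr1.r0,thr1.r1)
under TSO → 0/0/0 0/0/1 0/1/1 1/0/0 1/0/1 1/1/1
TSO∖claimed = {1/1/1}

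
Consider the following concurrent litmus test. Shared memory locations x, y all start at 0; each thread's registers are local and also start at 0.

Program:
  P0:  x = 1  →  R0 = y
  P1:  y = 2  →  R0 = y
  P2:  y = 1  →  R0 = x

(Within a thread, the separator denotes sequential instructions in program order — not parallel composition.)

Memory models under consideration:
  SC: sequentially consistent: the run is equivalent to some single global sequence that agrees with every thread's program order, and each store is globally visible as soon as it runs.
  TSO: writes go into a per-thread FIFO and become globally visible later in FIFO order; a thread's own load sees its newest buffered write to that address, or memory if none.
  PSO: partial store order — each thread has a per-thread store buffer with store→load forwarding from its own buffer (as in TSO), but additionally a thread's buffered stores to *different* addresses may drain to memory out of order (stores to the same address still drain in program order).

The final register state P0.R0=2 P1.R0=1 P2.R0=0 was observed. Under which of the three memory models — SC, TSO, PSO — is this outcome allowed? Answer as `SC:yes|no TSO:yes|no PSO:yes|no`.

outcome vector order: (P0.R0,P1.R0,P2.R0)
under SC → 011 021 110 111 120 121 211 220 221
under TSO → 010 011 020 021 110 111 120 121 210 211 220 221
under PSO → 010 011 020 021 110 111 120 121 210 211 220 221
target 210 ∈ {TSO,PSO}

SC:no TSO:yes PSO:yes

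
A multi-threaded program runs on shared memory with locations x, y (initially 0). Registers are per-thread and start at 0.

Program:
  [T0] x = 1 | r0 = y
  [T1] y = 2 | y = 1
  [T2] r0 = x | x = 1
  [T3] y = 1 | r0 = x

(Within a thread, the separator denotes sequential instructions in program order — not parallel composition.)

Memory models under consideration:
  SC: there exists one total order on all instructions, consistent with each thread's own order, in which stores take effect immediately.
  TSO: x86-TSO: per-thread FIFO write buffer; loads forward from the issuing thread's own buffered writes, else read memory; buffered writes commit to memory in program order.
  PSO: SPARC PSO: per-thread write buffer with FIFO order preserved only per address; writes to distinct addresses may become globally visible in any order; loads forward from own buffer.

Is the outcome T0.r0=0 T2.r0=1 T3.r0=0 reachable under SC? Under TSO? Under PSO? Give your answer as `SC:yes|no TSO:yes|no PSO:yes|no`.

SC:no TSO:yes PSO:yes

outcome vector order: (T0.r0,T2.r0,T3.r0)
SC (10): (0,0,1); (0,1,1); (1,0,0); (1,0,1); (1,1,0); (1,1,1); (2,0,0); (2,0,1); (2,1,0); (2,1,1)
TSO (12): (0,0,0); (0,0,1); (0,1,0); (0,1,1); (1,0,0); (1,0,1); (1,1,0); (1,1,1); (2,0,0); (2,0,1); (2,1,0); (2,1,1)
PSO (12): (0,0,0); (0,0,1); (0,1,0); (0,1,1); (1,0,0); (1,0,1); (1,1,0); (1,1,1); (2,0,0); (2,0,1); (2,1,0); (2,1,1)
target (0,1,0) ∈ {TSO,PSO}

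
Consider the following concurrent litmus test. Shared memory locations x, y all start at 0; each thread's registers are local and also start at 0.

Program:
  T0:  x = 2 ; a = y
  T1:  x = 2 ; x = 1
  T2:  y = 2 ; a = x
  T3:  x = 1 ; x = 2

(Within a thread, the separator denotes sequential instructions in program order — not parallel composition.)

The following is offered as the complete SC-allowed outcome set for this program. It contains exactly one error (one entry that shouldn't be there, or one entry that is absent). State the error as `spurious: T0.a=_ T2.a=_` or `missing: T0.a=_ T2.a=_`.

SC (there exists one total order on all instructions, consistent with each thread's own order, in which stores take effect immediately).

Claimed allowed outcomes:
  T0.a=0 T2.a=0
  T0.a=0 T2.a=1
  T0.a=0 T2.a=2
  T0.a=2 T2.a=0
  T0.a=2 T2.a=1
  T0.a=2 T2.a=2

outcome vector order: (T0.a,T2.a)
SC: 5 outcomes — {0/1 0/2 2/0 2/1 2/2}
claimed∖SC = {0/0}

spurious: T0.a=0 T2.a=0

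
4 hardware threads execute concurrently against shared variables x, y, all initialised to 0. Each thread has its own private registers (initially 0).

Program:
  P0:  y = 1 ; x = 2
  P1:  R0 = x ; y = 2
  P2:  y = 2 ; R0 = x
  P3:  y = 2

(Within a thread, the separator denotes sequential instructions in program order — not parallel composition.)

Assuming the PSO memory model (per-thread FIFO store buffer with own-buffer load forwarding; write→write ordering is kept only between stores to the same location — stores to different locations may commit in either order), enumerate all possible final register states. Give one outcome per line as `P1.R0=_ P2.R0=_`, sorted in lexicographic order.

outcome vector order: (P1.R0,P2.R0)
|PSO outcomes| = 4

P1.R0=0 P2.R0=0
P1.R0=0 P2.R0=2
P1.R0=2 P2.R0=0
P1.R0=2 P2.R0=2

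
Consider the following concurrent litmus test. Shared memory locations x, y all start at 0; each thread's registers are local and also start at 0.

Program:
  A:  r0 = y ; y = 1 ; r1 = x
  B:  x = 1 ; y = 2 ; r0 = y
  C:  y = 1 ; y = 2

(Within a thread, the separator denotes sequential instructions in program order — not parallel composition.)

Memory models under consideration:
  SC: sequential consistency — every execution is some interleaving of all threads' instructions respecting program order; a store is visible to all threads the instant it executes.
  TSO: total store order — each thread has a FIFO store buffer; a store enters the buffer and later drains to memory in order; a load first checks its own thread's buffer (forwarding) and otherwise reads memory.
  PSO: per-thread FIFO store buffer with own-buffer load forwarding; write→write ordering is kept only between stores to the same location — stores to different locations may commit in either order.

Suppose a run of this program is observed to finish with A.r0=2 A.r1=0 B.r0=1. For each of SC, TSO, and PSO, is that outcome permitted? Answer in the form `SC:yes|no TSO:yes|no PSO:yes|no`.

SC:no TSO:yes PSO:yes

outcome vector order: (A.r0,A.r1,B.r0)
SC: 10 outcomes — {0/0/1 0/0/2 0/1/1 0/1/2 1/0/2 1/1/1 1/1/2 2/0/2 2/1/1 2/1/2}
TSO: 12 outcomes — {0/0/1 0/0/2 0/1/1 0/1/2 1/0/1 1/0/2 1/1/1 1/1/2 2/0/1 2/0/2 2/1/1 2/1/2}
PSO: 12 outcomes — {0/0/1 0/0/2 0/1/1 0/1/2 1/0/1 1/0/2 1/1/1 1/1/2 2/0/1 2/0/2 2/1/1 2/1/2}
target 2/0/1 ∈ {TSO,PSO}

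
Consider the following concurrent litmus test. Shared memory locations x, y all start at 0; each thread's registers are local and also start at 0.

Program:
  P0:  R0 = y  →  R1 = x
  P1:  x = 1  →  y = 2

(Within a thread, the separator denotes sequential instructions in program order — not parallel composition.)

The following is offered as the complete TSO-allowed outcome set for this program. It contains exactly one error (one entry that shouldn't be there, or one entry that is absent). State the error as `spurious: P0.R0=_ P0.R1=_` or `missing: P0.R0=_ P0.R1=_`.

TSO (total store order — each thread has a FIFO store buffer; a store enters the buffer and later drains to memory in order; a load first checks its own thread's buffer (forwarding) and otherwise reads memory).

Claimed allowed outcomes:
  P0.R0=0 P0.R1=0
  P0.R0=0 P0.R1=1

outcome vector order: (P0.R0,P0.R1)
under TSO → <0 0>, <0 1>, <2 1>
TSO∖claimed = {<2 1>}

missing: P0.R0=2 P0.R1=1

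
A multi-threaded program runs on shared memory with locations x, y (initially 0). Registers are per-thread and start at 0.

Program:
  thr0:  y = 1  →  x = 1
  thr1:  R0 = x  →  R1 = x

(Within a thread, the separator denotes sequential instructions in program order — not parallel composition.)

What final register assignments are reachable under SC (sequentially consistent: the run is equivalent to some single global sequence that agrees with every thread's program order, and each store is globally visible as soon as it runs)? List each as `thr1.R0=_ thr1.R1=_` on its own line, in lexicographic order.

outcome vector order: (thr1.R0,thr1.R1)
|SC outcomes| = 3

thr1.R0=0 thr1.R1=0
thr1.R0=0 thr1.R1=1
thr1.R0=1 thr1.R1=1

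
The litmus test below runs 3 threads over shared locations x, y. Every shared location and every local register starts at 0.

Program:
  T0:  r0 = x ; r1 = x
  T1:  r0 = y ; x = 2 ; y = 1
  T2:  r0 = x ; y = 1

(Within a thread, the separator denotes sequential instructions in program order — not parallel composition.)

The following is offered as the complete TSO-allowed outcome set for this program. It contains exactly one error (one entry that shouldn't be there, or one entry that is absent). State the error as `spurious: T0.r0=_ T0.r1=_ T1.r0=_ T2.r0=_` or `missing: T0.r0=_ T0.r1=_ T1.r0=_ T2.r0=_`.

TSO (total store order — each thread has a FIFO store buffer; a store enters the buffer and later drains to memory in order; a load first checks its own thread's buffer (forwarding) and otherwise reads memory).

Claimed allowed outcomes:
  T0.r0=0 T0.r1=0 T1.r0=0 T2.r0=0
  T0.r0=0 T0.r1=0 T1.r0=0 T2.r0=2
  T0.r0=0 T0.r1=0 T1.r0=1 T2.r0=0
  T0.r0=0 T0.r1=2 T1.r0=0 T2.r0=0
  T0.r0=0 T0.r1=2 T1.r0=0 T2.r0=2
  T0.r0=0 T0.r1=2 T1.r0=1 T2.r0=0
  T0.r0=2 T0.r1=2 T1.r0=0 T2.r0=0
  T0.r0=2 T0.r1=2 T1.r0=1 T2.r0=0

outcome vector order: (T0.r0,T0.r1,T1.r0,T2.r0)
under TSO → 0/0/0/0 0/0/0/2 0/0/1/0 0/2/0/0 0/2/0/2 0/2/1/0 2/2/0/0 2/2/0/2 2/2/1/0
TSO∖claimed = {2/2/0/2}

missing: T0.r0=2 T0.r1=2 T1.r0=0 T2.r0=2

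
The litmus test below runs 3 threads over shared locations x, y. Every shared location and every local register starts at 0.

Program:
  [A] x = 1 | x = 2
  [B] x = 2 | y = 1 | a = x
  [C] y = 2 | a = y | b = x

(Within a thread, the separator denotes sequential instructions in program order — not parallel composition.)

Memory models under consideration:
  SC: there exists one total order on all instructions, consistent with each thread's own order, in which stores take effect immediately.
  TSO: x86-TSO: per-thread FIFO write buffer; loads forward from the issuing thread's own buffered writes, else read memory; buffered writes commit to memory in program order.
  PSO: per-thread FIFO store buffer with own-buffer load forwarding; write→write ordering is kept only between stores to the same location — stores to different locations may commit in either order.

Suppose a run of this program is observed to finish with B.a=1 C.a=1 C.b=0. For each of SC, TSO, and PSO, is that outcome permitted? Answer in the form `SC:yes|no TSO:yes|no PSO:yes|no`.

SC:no TSO:no PSO:yes

outcome vector order: (B.a,C.a,C.b)
[SC] allowed = {<1 1 1>, <1 1 2>, <1 2 0>, <1 2 1>, <1 2 2>, <2 1 1>, <2 1 2>, <2 2 0>, <2 2 1>, <2 2 2>}
[TSO] allowed = {<1 1 1>, <1 1 2>, <1 2 0>, <1 2 1>, <1 2 2>, <2 1 1>, <2 1 2>, <2 2 0>, <2 2 1>, <2 2 2>}
[PSO] allowed = {<1 1 0>, <1 1 1>, <1 1 2>, <1 2 0>, <1 2 1>, <1 2 2>, <2 1 0>, <2 1 1>, <2 1 2>, <2 2 0>, <2 2 1>, <2 2 2>}
target <1 1 0> ∈ {PSO}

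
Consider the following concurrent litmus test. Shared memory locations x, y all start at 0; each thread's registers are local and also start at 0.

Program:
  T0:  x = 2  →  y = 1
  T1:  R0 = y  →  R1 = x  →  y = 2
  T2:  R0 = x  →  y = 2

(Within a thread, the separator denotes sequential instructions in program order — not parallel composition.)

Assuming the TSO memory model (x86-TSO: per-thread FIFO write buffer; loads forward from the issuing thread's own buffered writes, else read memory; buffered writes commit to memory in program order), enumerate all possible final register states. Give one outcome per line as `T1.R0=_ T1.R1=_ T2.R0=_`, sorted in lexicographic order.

T1.R0=0 T1.R1=0 T2.R0=0
T1.R0=0 T1.R1=0 T2.R0=2
T1.R0=0 T1.R1=2 T2.R0=0
T1.R0=0 T1.R1=2 T2.R0=2
T1.R0=1 T1.R1=2 T2.R0=0
T1.R0=1 T1.R1=2 T2.R0=2
T1.R0=2 T1.R1=0 T2.R0=0
T1.R0=2 T1.R1=2 T2.R0=0
T1.R0=2 T1.R1=2 T2.R0=2

outcome vector order: (T1.R0,T1.R1,T2.R0)
|TSO outcomes| = 9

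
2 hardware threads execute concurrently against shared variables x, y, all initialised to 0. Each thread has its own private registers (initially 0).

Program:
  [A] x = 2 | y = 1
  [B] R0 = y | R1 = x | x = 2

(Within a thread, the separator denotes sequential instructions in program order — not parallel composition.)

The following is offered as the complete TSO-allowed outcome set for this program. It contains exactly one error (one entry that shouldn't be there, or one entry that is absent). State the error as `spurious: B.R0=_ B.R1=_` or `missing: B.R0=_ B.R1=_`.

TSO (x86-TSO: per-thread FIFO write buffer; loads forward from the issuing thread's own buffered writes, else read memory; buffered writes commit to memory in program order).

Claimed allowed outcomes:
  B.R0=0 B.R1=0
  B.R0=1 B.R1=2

missing: B.R0=0 B.R1=2

outcome vector order: (B.R0,B.R1)
TSO: 3 outcomes — {0/0 0/2 1/2}
TSO∖claimed = {0/2}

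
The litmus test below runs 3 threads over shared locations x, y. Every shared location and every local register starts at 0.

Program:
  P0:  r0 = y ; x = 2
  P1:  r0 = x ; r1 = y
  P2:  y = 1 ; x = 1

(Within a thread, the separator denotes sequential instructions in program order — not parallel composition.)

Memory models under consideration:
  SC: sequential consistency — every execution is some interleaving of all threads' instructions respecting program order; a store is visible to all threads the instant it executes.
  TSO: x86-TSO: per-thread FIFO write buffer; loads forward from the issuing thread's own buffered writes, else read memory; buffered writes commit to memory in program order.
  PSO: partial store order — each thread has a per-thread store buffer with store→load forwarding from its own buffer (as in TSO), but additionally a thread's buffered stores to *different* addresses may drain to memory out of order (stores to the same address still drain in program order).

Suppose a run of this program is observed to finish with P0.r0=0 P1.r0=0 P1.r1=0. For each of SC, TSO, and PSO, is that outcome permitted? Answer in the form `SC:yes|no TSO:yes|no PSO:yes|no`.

outcome vector order: (P0.r0,P1.r0,P1.r1)
[SC] allowed = {(0,0,0) (0,0,1) (0,1,1) (0,2,0) (0,2,1) (1,0,0) (1,0,1) (1,1,1) (1,2,1)}
[TSO] allowed = {(0,0,0) (0,0,1) (0,1,1) (0,2,0) (0,2,1) (1,0,0) (1,0,1) (1,1,1) (1,2,1)}
[PSO] allowed = {(0,0,0) (0,0,1) (0,1,0) (0,1,1) (0,2,0) (0,2,1) (1,0,0) (1,0,1) (1,1,0) (1,1,1) (1,2,1)}
target (0,0,0) ∈ {SC,TSO,PSO}

SC:yes TSO:yes PSO:yes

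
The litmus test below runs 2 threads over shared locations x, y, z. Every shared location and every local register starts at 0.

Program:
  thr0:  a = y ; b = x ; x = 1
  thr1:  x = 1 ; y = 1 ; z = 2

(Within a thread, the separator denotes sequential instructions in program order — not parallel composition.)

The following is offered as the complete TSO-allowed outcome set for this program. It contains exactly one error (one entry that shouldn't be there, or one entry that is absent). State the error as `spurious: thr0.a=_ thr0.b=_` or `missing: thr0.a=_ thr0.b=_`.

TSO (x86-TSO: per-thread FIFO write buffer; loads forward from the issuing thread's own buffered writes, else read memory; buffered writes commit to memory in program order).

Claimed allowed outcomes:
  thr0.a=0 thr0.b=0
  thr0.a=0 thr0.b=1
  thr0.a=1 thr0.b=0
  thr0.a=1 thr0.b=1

spurious: thr0.a=1 thr0.b=0

outcome vector order: (thr0.a,thr0.b)
TSO (3): 00, 01, 11
claimed∖TSO = {10}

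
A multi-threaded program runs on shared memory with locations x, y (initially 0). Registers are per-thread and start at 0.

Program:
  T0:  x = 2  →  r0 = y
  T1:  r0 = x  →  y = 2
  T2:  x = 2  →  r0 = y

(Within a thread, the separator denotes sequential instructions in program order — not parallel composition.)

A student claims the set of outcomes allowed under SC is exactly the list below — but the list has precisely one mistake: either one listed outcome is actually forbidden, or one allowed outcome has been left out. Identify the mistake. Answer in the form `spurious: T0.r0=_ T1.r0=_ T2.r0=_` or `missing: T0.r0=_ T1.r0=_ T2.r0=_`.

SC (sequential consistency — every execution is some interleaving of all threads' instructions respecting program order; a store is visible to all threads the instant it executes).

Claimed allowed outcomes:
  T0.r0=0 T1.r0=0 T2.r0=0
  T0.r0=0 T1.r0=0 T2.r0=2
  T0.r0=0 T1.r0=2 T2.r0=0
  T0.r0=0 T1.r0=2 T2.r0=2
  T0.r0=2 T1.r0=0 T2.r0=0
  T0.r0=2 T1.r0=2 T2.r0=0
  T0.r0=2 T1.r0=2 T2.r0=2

outcome vector order: (T0.r0,T1.r0,T2.r0)
[SC] allowed = {<0 0 0>, <0 0 2>, <0 2 0>, <0 2 2>, <2 0 0>, <2 0 2>, <2 2 0>, <2 2 2>}
SC∖claimed = {<2 0 2>}

missing: T0.r0=2 T1.r0=0 T2.r0=2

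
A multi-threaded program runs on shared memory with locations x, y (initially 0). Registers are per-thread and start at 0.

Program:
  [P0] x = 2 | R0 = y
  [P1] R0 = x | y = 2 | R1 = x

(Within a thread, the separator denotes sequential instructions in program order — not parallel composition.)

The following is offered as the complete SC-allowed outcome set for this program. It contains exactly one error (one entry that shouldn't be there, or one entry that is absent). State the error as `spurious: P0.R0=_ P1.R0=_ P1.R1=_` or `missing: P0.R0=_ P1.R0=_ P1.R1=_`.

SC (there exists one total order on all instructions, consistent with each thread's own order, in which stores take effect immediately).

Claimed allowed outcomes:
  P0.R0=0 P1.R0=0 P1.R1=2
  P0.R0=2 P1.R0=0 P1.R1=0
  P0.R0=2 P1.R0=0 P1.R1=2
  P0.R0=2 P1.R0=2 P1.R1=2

outcome vector order: (P0.R0,P1.R0,P1.R1)
under SC → 002, 022, 200, 202, 222
SC∖claimed = {022}

missing: P0.R0=0 P1.R0=2 P1.R1=2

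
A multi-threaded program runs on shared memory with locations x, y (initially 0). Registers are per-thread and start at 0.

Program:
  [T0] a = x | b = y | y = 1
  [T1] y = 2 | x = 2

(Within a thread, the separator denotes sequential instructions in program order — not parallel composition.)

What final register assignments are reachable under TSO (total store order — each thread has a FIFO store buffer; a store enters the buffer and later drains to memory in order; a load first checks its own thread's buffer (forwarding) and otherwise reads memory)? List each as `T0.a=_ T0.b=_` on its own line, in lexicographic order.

T0.a=0 T0.b=0
T0.a=0 T0.b=2
T0.a=2 T0.b=2

outcome vector order: (T0.a,T0.b)
|TSO outcomes| = 3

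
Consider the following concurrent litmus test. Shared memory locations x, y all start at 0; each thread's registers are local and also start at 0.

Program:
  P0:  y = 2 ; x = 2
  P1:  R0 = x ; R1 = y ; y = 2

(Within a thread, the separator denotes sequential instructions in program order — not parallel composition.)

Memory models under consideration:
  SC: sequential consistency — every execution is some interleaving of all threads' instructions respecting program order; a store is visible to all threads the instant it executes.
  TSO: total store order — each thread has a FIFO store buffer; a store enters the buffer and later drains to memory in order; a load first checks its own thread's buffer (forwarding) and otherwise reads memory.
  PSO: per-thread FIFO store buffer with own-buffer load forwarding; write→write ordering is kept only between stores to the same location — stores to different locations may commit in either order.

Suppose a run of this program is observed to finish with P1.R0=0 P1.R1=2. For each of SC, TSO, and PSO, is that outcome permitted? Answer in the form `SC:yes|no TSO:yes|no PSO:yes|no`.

outcome vector order: (P1.R0,P1.R1)
under SC → <0 0>, <0 2>, <2 2>
under TSO → <0 0>, <0 2>, <2 2>
under PSO → <0 0>, <0 2>, <2 0>, <2 2>
target <0 2> ∈ {SC,TSO,PSO}

SC:yes TSO:yes PSO:yes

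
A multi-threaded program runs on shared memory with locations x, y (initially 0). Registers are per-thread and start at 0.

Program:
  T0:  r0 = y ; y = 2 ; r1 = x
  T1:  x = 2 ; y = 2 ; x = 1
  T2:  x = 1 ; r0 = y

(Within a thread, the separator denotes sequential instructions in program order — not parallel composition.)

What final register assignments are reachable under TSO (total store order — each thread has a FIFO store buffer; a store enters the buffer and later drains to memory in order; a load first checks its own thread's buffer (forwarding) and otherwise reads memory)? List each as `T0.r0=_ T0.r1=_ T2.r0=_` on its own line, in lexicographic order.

T0.r0=0 T0.r1=0 T2.r0=0
T0.r0=0 T0.r1=0 T2.r0=2
T0.r0=0 T0.r1=1 T2.r0=0
T0.r0=0 T0.r1=1 T2.r0=2
T0.r0=0 T0.r1=2 T2.r0=0
T0.r0=0 T0.r1=2 T2.r0=2
T0.r0=2 T0.r1=1 T2.r0=0
T0.r0=2 T0.r1=1 T2.r0=2
T0.r0=2 T0.r1=2 T2.r0=0
T0.r0=2 T0.r1=2 T2.r0=2

outcome vector order: (T0.r0,T0.r1,T2.r0)
|TSO outcomes| = 10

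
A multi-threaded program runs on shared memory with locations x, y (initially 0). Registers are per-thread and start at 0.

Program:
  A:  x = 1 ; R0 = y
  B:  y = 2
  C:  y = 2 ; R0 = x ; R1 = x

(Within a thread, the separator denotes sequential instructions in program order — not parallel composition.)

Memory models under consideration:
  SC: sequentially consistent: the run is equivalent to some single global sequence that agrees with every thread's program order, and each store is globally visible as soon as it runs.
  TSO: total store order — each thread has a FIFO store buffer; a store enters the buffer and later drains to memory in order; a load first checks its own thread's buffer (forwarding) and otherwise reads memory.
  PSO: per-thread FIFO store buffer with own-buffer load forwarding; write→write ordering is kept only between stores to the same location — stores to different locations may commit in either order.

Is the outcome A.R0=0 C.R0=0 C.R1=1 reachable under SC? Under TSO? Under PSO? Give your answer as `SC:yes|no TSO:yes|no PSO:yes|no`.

outcome vector order: (A.R0,C.R0,C.R1)
SC: 4 outcomes — {011, 200, 201, 211}
TSO: 6 outcomes — {000, 001, 011, 200, 201, 211}
PSO: 6 outcomes — {000, 001, 011, 200, 201, 211}
target 001 ∈ {TSO,PSO}

SC:no TSO:yes PSO:yes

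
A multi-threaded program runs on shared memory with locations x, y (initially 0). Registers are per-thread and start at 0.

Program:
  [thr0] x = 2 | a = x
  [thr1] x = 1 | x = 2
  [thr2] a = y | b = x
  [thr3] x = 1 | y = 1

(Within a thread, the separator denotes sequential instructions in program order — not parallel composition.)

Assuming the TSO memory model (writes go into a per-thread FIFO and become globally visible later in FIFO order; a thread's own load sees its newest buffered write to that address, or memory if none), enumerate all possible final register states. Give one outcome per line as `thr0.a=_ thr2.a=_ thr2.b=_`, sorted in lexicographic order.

outcome vector order: (thr0.a,thr2.a,thr2.b)
|TSO outcomes| = 10

thr0.a=1 thr2.a=0 thr2.b=0
thr0.a=1 thr2.a=0 thr2.b=1
thr0.a=1 thr2.a=0 thr2.b=2
thr0.a=1 thr2.a=1 thr2.b=1
thr0.a=1 thr2.a=1 thr2.b=2
thr0.a=2 thr2.a=0 thr2.b=0
thr0.a=2 thr2.a=0 thr2.b=1
thr0.a=2 thr2.a=0 thr2.b=2
thr0.a=2 thr2.a=1 thr2.b=1
thr0.a=2 thr2.a=1 thr2.b=2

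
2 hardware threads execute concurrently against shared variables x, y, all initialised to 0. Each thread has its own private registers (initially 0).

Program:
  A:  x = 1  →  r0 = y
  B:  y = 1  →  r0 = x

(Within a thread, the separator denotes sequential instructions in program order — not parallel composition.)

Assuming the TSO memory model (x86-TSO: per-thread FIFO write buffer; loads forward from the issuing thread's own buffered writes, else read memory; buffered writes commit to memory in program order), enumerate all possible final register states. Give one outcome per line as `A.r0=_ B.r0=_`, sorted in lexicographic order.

A.r0=0 B.r0=0
A.r0=0 B.r0=1
A.r0=1 B.r0=0
A.r0=1 B.r0=1

outcome vector order: (A.r0,B.r0)
|TSO outcomes| = 4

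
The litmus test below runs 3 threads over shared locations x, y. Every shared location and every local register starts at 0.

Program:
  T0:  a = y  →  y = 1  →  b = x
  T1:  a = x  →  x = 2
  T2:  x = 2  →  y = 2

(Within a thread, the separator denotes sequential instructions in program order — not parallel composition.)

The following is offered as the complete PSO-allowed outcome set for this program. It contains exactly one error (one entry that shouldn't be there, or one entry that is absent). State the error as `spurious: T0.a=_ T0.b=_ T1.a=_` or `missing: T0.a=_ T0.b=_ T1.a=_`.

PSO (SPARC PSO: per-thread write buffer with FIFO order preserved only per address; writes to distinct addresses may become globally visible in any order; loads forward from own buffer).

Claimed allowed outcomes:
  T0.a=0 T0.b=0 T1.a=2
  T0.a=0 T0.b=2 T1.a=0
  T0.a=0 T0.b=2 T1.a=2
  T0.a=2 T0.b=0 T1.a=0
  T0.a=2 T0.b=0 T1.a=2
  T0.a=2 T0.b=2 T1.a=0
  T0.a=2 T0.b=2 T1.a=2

outcome vector order: (T0.a,T0.b,T1.a)
under PSO → 000; 002; 020; 022; 200; 202; 220; 222
PSO∖claimed = {000}

missing: T0.a=0 T0.b=0 T1.a=0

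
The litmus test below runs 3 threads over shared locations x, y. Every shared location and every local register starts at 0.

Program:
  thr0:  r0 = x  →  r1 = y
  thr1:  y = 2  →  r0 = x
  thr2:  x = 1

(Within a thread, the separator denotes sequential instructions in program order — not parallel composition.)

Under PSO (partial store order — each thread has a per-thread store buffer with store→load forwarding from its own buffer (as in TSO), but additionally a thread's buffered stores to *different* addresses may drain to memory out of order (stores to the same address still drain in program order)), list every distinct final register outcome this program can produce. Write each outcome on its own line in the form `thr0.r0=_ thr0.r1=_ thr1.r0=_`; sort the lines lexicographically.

outcome vector order: (thr0.r0,thr0.r1,thr1.r0)
|PSO outcomes| = 8

thr0.r0=0 thr0.r1=0 thr1.r0=0
thr0.r0=0 thr0.r1=0 thr1.r0=1
thr0.r0=0 thr0.r1=2 thr1.r0=0
thr0.r0=0 thr0.r1=2 thr1.r0=1
thr0.r0=1 thr0.r1=0 thr1.r0=0
thr0.r0=1 thr0.r1=0 thr1.r0=1
thr0.r0=1 thr0.r1=2 thr1.r0=0
thr0.r0=1 thr0.r1=2 thr1.r0=1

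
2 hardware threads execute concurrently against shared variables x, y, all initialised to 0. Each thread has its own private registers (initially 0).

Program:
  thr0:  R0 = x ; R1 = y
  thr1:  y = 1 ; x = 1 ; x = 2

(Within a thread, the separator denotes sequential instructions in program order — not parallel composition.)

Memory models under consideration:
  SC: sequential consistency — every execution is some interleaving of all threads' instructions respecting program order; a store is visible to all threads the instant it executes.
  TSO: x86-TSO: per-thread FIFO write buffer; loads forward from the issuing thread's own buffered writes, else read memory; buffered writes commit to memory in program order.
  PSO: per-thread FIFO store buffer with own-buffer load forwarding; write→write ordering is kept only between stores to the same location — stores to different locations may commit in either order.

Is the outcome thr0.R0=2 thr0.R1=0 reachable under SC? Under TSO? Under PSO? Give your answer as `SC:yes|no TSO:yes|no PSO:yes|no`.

SC:no TSO:no PSO:yes

outcome vector order: (thr0.R0,thr0.R1)
SC (4): 00; 01; 11; 21
TSO (4): 00; 01; 11; 21
PSO (6): 00; 01; 10; 11; 20; 21
target 20 ∈ {PSO}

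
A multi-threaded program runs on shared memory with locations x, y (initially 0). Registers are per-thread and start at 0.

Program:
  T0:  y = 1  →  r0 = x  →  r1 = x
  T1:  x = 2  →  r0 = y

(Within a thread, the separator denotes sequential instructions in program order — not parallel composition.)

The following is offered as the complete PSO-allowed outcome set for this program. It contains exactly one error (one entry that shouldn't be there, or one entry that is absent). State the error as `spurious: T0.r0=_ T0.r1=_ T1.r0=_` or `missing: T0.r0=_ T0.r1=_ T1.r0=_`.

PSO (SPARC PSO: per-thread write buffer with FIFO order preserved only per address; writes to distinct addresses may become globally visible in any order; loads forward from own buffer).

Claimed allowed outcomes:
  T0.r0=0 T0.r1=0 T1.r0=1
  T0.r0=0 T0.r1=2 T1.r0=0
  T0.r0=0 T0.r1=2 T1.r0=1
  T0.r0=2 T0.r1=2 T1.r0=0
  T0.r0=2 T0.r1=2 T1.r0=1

outcome vector order: (T0.r0,T0.r1,T1.r0)
PSO: 6 outcomes — {0/0/0; 0/0/1; 0/2/0; 0/2/1; 2/2/0; 2/2/1}
PSO∖claimed = {0/0/0}

missing: T0.r0=0 T0.r1=0 T1.r0=0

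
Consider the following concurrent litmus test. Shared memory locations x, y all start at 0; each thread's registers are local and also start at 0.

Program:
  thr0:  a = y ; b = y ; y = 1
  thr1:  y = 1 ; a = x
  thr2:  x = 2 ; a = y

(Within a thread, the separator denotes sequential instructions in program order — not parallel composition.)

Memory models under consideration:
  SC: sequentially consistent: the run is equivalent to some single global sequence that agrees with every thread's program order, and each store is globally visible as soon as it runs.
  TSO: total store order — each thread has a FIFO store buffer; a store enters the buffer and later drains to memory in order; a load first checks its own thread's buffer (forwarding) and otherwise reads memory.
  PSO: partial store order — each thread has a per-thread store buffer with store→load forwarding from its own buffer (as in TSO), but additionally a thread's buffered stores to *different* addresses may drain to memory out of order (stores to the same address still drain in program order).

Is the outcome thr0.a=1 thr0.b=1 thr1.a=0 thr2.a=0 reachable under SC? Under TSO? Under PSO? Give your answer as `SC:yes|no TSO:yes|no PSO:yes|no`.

outcome vector order: (thr0.a,thr0.b,thr1.a,thr2.a)
[SC] allowed = {<0 0 0 1>, <0 0 2 0>, <0 0 2 1>, <0 1 0 1>, <0 1 2 0>, <0 1 2 1>, <1 1 0 1>, <1 1 2 0>, <1 1 2 1>}
[TSO] allowed = {<0 0 0 0>, <0 0 0 1>, <0 0 2 0>, <0 0 2 1>, <0 1 0 0>, <0 1 0 1>, <0 1 2 0>, <0 1 2 1>, <1 1 0 0>, <1 1 0 1>, <1 1 2 0>, <1 1 2 1>}
[PSO] allowed = {<0 0 0 0>, <0 0 0 1>, <0 0 2 0>, <0 0 2 1>, <0 1 0 0>, <0 1 0 1>, <0 1 2 0>, <0 1 2 1>, <1 1 0 0>, <1 1 0 1>, <1 1 2 0>, <1 1 2 1>}
target <1 1 0 0> ∈ {TSO,PSO}

SC:no TSO:yes PSO:yes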